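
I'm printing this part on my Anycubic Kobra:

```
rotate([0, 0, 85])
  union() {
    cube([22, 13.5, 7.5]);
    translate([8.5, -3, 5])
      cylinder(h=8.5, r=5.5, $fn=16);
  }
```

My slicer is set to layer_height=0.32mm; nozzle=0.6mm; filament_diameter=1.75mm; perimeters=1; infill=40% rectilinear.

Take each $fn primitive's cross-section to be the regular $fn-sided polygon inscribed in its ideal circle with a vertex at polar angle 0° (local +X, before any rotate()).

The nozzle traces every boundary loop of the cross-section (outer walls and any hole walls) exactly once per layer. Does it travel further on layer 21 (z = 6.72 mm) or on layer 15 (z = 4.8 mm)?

Layer 21 (z = 6.72): the 22×13.5 cube contributes its full rectangle (perimeter 71.00 mm); the r=5.5 cylinder at (8.5, -3) gives a regular 16-gon of circumradius 5.5 (constant along its height) (perimeter = 2·16·5.500·sin(180°/16) = 34.34 mm); Combining (union): the regions partially overlap (shared area 15.47 mm²), so the edge portions inside another operand are dropped and the merged outline is re-measured after clipping — boundary = 85.65 mm; (whole slice rotated 85° about Z — lengths, areas and connectivity unchanged). So its perimeter = 85.65 mm. Layer 15 (z = 4.8): the cube is present — its section is the full 22×13.5 rectangle (perimeter 71.00 mm); the cylinder at (8.5, -3) is not intersected at this z (z outside [5, 13.5]); Taking the union: only the 22×13.5 cube is present, so the union is just that shape — boundary = 71.00 mm; (whole slice rotated 85° about Z — lengths, areas and connectivity unchanged). So its perimeter = 71.00 mm. Layer 21 is larger (85.65 vs 71.00 mm).

layer 21 (z = 6.72 mm)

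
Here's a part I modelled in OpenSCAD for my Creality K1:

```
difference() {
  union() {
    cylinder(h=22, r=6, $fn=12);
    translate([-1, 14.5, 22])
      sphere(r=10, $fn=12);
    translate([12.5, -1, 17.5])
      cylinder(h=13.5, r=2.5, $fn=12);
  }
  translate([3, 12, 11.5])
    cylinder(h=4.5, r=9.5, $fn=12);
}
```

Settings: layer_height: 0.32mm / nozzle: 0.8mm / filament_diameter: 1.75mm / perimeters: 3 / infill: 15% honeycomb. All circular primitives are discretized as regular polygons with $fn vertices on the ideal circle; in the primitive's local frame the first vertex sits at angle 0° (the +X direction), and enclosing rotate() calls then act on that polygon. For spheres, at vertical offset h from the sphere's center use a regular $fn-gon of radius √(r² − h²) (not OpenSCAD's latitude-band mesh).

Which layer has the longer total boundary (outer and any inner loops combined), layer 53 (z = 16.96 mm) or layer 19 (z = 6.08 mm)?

Layer 53 (z = 16.96): the r=6 cylinder contributes a regular 12-gon of circumradius 6 (perimeter = 2·12·6.000·sin(180°/12) = 37.27 mm); the r=10 sphere at (-1, 14.5) slices to a regular 12-gon of circumradius 8.637 (√(r²−h²) with h=5.04 from center) (perimeter = 2·12·8.637·sin(180°/12) = 53.65 mm); the cylinder at (12.5, -1) is not intersected at this z (z outside [17.5, 31]); Combining (union): the 2 present regions are separate (no shared area or edge), so areas and boundary lengths simply add and each stays a separate island — boundary = 90.92 mm; the cylinder at (3, 12) is absent (z outside [11.5, 16]); Taking the first minus the rest: none of the subtracted shapes is present at this height, so the result so far is unchanged — boundary = 90.92 mm. So its perimeter = 90.92 mm. Layer 19 (z = 6.08): the r=6 cylinder contributes a regular 12-gon of circumradius 6 (perimeter = 2·12·6.000·sin(180°/12) = 37.27 mm); the sphere at (-1, 14.5) is not intersected at this z (|z−center|=15.920 > r=10); the cylinder at (12.5, -1) does not reach this height (z outside [17.5, 31]); Combining (union): only the r=6 cylinder is present, so the union is just that shape — boundary = 37.27 mm; the cylinder at (3, 12) is absent (z outside [11.5, 16]); After the difference (first − rest): none of the subtracted shapes is present at this height, so the result so far is unchanged — boundary = 37.27 mm. So its perimeter = 37.27 mm. Layer 53 is larger (90.92 vs 37.27 mm).

layer 53 (z = 16.96 mm)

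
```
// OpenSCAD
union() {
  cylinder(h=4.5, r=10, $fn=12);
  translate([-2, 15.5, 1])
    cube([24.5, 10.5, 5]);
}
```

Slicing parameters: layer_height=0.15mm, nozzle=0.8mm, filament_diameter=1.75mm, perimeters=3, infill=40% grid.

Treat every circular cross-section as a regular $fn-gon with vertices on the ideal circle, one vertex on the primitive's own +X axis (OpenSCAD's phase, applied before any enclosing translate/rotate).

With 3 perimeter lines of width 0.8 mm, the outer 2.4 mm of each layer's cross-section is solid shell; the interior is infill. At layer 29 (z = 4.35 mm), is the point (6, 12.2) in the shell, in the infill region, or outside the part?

At z = 4.35 mm: the r=10 cylinder gives a regular 12-gon of circumradius 10 (constant along its height); the cube at (-2, 15.5) (footprint 24.5×10.5) is included at this height; Taking the union: the 2 present regions are separate (no shared area or edge), so areas and boundary lengths simply add and each stays a separate island — 2 connected regions. Overall, the cross-section has 2 separate islands. The nearest boundary edge runs (22.50, 15.50)→(-2.00, 15.50); distance from the point to it = 3.30 mm. The point is not inside any of the regions above, so it lies outside the cross-section (3.30 mm from the nearest boundary).

outside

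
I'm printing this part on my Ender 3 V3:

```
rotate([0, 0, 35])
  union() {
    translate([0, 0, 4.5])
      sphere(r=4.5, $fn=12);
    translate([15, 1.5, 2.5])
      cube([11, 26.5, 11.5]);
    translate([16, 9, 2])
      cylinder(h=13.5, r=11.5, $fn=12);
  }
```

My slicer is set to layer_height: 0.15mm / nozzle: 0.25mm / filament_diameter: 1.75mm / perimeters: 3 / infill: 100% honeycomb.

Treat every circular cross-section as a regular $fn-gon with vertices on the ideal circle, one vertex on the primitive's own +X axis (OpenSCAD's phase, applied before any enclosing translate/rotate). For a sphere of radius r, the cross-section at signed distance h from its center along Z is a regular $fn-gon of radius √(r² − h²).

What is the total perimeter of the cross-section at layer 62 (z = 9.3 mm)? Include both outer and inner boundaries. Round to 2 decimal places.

At z = 9.3 mm: the sphere is not intersected at this z (|z−center|=4.800 > r=4.5); the 11×26.5 cube at (15, 1.5) contributes its full rectangle (perimeter 75.00 mm); the r=11.5 cylinder at (16, 9) contributes a regular 12-gon of circumradius 11.5 (perimeter = 2·12·11.500·sin(180°/12) = 71.43 mm); Taking the union: the regions partially overlap (shared area 187.25 mm²), so the edge portions inside another operand are dropped and the merged outline is re-measured after clipping — boundary = 91.57 mm; (rotated 35° about Z; rotation is an isometry so areas/perimeters/island counts are preserved). Overall, the cross-section is a single solid region. Total boundary length (outer) = 91.57 mm.

91.57 mm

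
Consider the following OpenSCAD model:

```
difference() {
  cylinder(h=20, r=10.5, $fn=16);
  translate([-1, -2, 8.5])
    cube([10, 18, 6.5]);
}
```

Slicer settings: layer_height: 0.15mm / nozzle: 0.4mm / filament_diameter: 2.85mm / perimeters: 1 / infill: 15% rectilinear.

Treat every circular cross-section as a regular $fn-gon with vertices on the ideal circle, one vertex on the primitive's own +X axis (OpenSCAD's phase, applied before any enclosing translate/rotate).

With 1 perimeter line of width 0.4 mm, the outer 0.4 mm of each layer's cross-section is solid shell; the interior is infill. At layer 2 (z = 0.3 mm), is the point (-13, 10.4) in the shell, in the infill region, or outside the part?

outside

At z = 0.3 mm: the r=10.5 cylinder contributes a regular 16-gon of circumradius 10.5; the cube at (-1, -2) is absent (z outside [8.5, 15]); Subtracting the remaining from the first: none of the subtracted shapes is present at this height, so the r=10.5 cylinder is unchanged — 1 connected region. Overall, the cross-section is a single solid region. The nearest boundary edge runs (-7.42, 7.42)→(-9.70, 4.02); distance from the point to it = 6.29 mm. The point is not inside any of the regions above, so it lies outside the cross-section (6.29 mm from the nearest boundary).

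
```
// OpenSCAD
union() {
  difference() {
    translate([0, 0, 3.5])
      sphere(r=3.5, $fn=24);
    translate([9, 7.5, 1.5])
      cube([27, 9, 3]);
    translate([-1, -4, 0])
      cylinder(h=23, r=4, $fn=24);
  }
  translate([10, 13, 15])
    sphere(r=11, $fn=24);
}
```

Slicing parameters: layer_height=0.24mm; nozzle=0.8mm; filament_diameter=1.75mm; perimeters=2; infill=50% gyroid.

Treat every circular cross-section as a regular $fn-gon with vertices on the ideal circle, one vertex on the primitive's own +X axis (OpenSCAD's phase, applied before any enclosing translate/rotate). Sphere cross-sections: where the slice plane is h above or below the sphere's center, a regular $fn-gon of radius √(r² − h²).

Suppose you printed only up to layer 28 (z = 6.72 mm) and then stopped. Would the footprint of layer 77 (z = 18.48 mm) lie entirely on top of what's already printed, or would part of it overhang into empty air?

part overhangs

Compare the two slices. At z = 6.72: the sphere: section is a regular 24-gon, circumradius = √(r²−h²) = √(3.5²−3.22²) = 1.372 (area = (24/2)·1.372²·sin(360°/24) = 5.84 mm²); the cube at (9, 7.5) is absent (z outside [1.5, 4.5]); the cylinder at (-1, -4): section is a regular 24-gon, circumradius r=4 (area = (24/2)·4.000²·sin(360°/24) = 49.69 mm²); After the difference (first − rest): starting from the r=3.5 sphere (5.84 mm²), the r=4 cylinder at (-1, -4) partially overlaps it — only the 2.32 mm² overlap (of its 49.69 mm²) is removed, clipping the outline — area = 3.52 mm²; the r=11 sphere at (10, 13) contributes a regular 24-gon of circumradius √(11²−8.28²) = 7.242 (area = (24/2)·7.242²·sin(360°/24) = 162.87 mm²); Taking the union: the 2 present regions are separate (no shared area or edge), so areas and boundary lengths simply add and each stays a separate island — area = 166.39 mm². At z = 18.48: the sphere is not intersected at this z (|z−center|=14.980 > r=3.5); the cube at (9, 7.5) is absent (z outside [1.5, 4.5]); the cylinder at (-1, -4): section is a regular 24-gon, circumradius r=4 (area = (24/2)·4.000²·sin(360°/24) = 49.69 mm²); Subtracting the remaining from the first: the first operand is absent here, so nothing remains; the r=11 sphere at (10, 13) contributes a regular 24-gon of circumradius √(11²−3.48²) = 10.435 (area = (24/2)·10.435²·sin(360°/24) = 338.19 mm²); Taking the union: only the r=11 sphere at (10, 13) is present, so the union is just that shape — area = 338.19 mm². Checking containment: at z = 18.48 the cross-section extends beyond the z = 6.72 cross-section by about 175.32 mm².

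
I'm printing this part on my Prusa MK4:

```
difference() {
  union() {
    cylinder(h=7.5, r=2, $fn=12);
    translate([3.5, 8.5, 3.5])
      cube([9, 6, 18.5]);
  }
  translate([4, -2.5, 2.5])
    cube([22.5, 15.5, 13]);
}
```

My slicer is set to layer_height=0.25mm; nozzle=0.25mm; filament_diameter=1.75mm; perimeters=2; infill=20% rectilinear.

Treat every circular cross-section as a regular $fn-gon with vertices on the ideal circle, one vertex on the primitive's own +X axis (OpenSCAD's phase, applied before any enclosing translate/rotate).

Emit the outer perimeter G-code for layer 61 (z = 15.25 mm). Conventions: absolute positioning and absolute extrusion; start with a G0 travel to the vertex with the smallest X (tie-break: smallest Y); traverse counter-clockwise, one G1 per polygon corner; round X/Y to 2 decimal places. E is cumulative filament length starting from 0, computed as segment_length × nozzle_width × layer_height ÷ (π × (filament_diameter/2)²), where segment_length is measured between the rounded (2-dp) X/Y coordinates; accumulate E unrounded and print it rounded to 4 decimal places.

At z = 15.25 mm: the cylinder is not intersected at this z (z outside [0, 7.5]); the 9×6 cube at (3.5, 8.5) contributes its full rectangle; Combining (union): only the 9×6 cube at (3.5, 8.5) is present, so the union is just that shape — 1 connected region; the cube at (4, -2.5) (footprint 22.5×15.5) is included at this height; Taking the first minus the rest: starting from the result so far, the 22.5×15.5 cube at (4, -2.5) partially overlaps it — only the 38.25 mm² overlap (of its 348.75 mm²) is removed, clipping the outline — 1 connected region. The outline is a single polygon with 6 vertices. Extrusion per mm of travel: 0.25 × 0.25 / (π × 0.875²) = 0.025984. Accumulating E over each segment gives final E = 0.7795.

G0 X3.50 Y8.50 Z15.25
G1 X4.00 Y8.50 E0.0130
G1 X4.00 Y13.00 E0.1299
G1 X12.50 Y13.00 E0.3508
G1 X12.50 Y14.50 E0.3898
G1 X3.50 Y14.50 E0.6236
G1 X3.50 Y8.50 E0.7795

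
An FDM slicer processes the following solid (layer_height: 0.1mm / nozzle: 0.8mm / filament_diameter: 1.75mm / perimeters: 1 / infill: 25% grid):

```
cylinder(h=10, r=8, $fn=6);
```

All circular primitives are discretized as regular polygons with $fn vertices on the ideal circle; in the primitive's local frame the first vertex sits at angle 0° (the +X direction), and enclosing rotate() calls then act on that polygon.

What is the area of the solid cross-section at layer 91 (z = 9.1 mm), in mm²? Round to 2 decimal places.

166.28 mm²

At z = 9.1 mm: the r=8 cylinder contributes a regular 6-gon of circumradius 8 (area = (6/2)·8.000²·sin(360°/6) = 166.28 mm²). Overall, the cross-section is a single solid region. Net area = 166.28 mm².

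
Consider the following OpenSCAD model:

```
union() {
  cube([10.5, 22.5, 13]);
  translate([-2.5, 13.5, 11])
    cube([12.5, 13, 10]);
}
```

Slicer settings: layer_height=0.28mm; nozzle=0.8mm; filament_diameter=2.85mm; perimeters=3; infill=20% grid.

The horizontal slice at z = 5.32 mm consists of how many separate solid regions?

At z = 5.32 mm: the 10.5×22.5 cube contributes its full rectangle; the cube at (-2.5, 13.5) is absent (z outside [11, 21]); Merging all regions: only the 10.5×22.5 cube is present, so the union is just that shape — 1 connected region. The result has 1 disconnected region.

1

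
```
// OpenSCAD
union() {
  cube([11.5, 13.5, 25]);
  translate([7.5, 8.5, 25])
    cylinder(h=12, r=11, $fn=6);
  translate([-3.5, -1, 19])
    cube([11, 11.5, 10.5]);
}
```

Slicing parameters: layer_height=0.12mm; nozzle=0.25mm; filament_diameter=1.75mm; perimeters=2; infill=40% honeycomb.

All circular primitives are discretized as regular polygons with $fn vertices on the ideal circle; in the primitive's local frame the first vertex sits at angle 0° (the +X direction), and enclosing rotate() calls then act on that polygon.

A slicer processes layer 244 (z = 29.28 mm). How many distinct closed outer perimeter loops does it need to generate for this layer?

1

At z = 29.28 mm: the cube is absent (z outside [0, 25]); the r=11 cylinder at (7.5, 8.5) contributes a regular 6-gon of circumradius 11; the 11×11.5 cube at (-3.5, -1) contributes its full rectangle; Combining (union): the regions partially overlap (shared area 99.29 mm²), so overlapping operands fuse into one piece — 1 connected region. The result has 1 disconnected region.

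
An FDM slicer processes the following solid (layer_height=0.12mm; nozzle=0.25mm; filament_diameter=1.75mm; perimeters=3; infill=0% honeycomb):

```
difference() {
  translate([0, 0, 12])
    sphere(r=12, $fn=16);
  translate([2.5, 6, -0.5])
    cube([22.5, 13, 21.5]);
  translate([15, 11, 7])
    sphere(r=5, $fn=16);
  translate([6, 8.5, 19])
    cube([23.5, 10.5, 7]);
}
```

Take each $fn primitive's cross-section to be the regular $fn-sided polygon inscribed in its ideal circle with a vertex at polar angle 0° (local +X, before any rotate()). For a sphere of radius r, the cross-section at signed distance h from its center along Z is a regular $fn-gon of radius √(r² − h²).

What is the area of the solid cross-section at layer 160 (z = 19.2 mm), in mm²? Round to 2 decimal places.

272.74 mm²

At z = 19.2 mm: the sphere: section is a regular 16-gon, circumradius = √(r²−h²) = √(12²−7.2²) = 9.600 (area = (16/2)·9.600²·sin(360°/16) = 282.14 mm²); the cube at (2.5, 6) is present — its section is the full 22.5×13 rectangle (area 292.50 mm²); the sphere at (15, 11) does not reach this height (|z−center|=12.200 > r=5); the 23.5×10.5 cube at (6, 8.5) contributes its full rectangle (area 246.75 mm²); Taking the first minus the rest: starting from the r=12 sphere (282.14 mm²), the 22.5×13 cube at (2.5, 6) partially overlaps it — only the 9.41 mm² overlap (of its 292.50 mm²) is removed, clipping the outline; the 23.5×10.5 cube at (6, 8.5) misses the remaining region (no effect) — area = 272.74 mm². Overall, the cross-section is a single solid region. Net area = 272.74 mm².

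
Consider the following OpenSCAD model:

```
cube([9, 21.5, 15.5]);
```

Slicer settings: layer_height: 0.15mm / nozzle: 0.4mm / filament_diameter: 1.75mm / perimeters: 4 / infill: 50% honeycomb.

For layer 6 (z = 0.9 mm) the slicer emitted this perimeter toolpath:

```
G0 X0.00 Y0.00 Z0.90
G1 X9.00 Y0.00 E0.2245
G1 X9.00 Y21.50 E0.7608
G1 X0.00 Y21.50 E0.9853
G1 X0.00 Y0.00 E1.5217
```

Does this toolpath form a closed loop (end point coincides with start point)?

yes

Start point (G0): (0.00, 0.00). End point (last G1): the path returns to the start — closed.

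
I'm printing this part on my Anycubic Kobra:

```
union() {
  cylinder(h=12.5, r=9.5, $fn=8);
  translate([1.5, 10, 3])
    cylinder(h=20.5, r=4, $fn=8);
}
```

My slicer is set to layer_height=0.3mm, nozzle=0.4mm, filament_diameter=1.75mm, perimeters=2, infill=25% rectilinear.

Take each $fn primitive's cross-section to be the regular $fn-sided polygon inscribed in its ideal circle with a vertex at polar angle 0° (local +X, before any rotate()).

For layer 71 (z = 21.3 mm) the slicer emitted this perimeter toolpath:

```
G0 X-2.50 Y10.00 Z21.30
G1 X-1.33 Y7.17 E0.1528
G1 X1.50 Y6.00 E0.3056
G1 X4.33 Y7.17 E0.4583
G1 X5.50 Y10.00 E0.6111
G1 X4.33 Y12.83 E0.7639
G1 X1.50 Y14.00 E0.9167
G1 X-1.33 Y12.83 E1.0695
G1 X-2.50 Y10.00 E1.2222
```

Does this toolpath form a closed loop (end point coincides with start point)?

yes

Start point (G0): (-2.50, 10.00). End point (last G1): the path returns to the start — closed.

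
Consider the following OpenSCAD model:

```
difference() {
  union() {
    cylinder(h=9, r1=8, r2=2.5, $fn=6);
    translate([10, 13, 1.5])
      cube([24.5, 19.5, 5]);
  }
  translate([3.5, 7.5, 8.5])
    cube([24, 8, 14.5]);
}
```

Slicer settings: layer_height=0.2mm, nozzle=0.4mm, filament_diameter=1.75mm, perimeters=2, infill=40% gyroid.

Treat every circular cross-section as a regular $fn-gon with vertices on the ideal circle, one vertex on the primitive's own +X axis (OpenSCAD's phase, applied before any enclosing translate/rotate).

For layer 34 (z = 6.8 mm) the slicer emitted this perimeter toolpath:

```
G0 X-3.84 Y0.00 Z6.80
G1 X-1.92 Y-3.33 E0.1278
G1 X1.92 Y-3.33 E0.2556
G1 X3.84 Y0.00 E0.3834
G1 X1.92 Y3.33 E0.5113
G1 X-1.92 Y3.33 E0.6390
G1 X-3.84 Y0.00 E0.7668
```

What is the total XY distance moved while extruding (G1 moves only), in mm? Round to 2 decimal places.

23.06 mm

Sum the Euclidean lengths of each G1 segment: total = 23.06 mm.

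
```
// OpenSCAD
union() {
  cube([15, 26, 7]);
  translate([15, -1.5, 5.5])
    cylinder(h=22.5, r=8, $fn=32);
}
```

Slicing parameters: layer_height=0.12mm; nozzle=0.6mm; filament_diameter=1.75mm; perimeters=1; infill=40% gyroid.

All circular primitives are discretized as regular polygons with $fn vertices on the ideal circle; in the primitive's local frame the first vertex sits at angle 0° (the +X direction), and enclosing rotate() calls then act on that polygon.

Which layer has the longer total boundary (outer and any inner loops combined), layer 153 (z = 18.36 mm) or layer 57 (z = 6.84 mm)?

Layer 153 (z = 18.36): the cube is absent (z outside [0, 7]); the r=8 cylinder at (15, -1.5) gives a regular 32-gon of circumradius 8 (constant along its height) (perimeter = 2·32·8.000·sin(180°/32) = 50.18 mm); Merging all regions: only the r=8 cylinder at (15, -1.5) is present, so the union is just that shape — boundary = 50.18 mm. So its perimeter = 50.18 mm. Layer 57 (z = 6.84): the cube is present — its section is the full 15×26 rectangle (perimeter 82.00 mm); the r=8 cylinder at (15, -1.5) contributes a regular 32-gon of circumradius 8 (perimeter = 2·32·8.000·sin(180°/32) = 50.18 mm); Merging all regions: the regions partially overlap (shared area 38.05 mm²), so the edge portions inside another operand are dropped and the merged outline is re-measured after clipping — boundary = 106.79 mm. So its perimeter = 106.79 mm. Layer 57 is larger (106.79 vs 50.18 mm).

layer 57 (z = 6.84 mm)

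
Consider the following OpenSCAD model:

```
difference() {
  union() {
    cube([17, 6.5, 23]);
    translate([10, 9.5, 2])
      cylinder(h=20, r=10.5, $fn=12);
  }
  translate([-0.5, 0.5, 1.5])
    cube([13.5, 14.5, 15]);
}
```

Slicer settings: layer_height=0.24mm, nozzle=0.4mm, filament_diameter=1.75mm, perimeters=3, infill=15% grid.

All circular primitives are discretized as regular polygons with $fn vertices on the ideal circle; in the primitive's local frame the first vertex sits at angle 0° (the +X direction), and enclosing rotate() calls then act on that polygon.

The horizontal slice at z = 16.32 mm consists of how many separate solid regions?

1

At z = 16.32 mm: the 17×6.5 cube contributes its full rectangle; the cylinder at (10, 9.5): section is a regular 12-gon, circumradius r=10.5; Merging all regions: the regions partially overlap (shared area 93.48 mm²), so overlapping operands fuse into one piece — 1 connected region; the 13.5×14.5 cube at (-0.5, 0.5) contributes its full rectangle; After the difference (first − rest): starting from the result so far, the 13.5×14.5 cube at (-0.5, 0.5) partially overlaps it — only the 187.47 mm² overlap (of its 195.75 mm²) is removed, clipping the outline — 1 connected region. The result has 1 disconnected region.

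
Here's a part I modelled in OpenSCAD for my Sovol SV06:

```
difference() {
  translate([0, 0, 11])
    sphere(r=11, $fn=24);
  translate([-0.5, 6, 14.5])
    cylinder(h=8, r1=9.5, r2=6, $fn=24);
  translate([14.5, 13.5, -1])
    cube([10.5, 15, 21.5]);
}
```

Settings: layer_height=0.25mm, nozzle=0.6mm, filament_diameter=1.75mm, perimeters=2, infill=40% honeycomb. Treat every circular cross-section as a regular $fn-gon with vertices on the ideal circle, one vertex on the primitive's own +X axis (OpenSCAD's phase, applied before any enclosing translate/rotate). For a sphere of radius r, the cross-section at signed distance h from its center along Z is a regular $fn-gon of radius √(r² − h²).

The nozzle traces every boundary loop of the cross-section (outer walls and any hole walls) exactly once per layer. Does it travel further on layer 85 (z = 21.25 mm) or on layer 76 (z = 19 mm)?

Layer 85 (z = 21.25): the r=11 sphere contributes a regular 24-gon of circumradius √(11²−10.25²) = 3.992 (perimeter = 2·24·3.992·sin(180°/24) = 25.01 mm); the cone at (-0.5, 6) contributes a regular 24-gon of circumradius 6.547 (interpolated between r1=9.5 and r2=6 at t=0.844) (perimeter = 2·24·6.547·sin(180°/24) = 41.02 mm); the cube at (14.5, 13.5) is not intersected at this z (z outside [-1, 20.5]); Subtracting the remaining from the first: starting from the r=11 sphere, the cone at (-0.5, 6) partially overlaps it — only the 25.26 mm² overlap (of its 133.12 mm²) is removed, clipping the outline — boundary = 22.46 mm. So its perimeter = 22.46 mm. Layer 76 (z = 19): the r=11 sphere contributes a regular 24-gon of circumradius √(11²−8²) = 7.550 (perimeter = 2·24·7.550·sin(180°/24) = 47.30 mm); the cone at (-0.5, 6) contributes a regular 24-gon of circumradius 7.531 (interpolated between r1=9.5 and r2=6 at t=0.562) (perimeter = 2·24·7.531·sin(180°/24) = 47.19 mm); the 10.5×15 cube at (14.5, 13.5) contributes its full rectangle (perimeter 51.00 mm); After the difference (first − rest): starting from the r=11 sphere, the cone at (-0.5, 6) partially overlaps it — only the 88.80 mm² overlap (of its 176.16 mm²) is removed, clipping the outline; the 10.5×15 cube at (14.5, 13.5) misses the remaining region (no effect) — boundary = 47.35 mm. So its perimeter = 47.35 mm. Layer 76 is larger (47.35 vs 22.46 mm).

layer 76 (z = 19 mm)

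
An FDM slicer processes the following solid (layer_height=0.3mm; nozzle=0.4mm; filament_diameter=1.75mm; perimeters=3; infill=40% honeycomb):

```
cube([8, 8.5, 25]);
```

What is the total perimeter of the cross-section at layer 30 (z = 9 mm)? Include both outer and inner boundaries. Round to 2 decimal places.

At z = 9 mm: the cube (footprint 8×8.5) is included at this height (perimeter 33.00 mm). Overall, the cross-section is a single solid region. Total boundary length (outer) = 33.00 mm.

33.00 mm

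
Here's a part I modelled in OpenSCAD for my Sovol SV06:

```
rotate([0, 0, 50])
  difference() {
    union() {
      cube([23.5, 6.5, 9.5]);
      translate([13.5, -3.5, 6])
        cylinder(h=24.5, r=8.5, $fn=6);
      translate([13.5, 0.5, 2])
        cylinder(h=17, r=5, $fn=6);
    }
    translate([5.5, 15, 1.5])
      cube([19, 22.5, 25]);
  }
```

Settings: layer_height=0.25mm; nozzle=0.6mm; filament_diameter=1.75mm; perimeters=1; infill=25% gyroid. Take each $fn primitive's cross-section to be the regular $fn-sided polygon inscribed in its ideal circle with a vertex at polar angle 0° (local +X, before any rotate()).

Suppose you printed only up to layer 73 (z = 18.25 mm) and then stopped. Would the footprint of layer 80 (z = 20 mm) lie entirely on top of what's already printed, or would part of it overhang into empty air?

entirely on top

Compare the two slices. At z = 18.25: the cube does not reach this height (z outside [0, 9.5]); the r=8.5 cylinder at (13.5, -3.5) contributes a regular 6-gon of circumradius 8.5 (area = (6/2)·8.500²·sin(360°/6) = 187.71 mm²); the r=5 cylinder at (13.5, 0.5) contributes a regular 6-gon of circumradius 5 (area = (6/2)·5.000²·sin(360°/6) = 64.95 mm²); Merging all regions: the regions partially overlap — summed areas 252.66 mm² minus the doubly-counted overlap 59.57 mm² gives 193.10 mm² — area = 193.10 mm²; the cube at (5.5, 15) (footprint 19×22.5) is included at this height (area 427.50 mm²); Subtracting the remaining from the first: starting from that combined region (193.10 mm²), the 19×22.5 cube at (5.5, 15) misses the remaining region (no effect) — area = 193.10 mm²; (rotated 50° about Z; rotation is an isometry so areas/perimeters/island counts are preserved). At z = 20: the cube is absent (z outside [0, 9.5]); the r=8.5 cylinder at (13.5, -3.5) gives a regular 6-gon of circumradius 8.5 (constant along its height) (area = (6/2)·8.500²·sin(360°/6) = 187.71 mm²); the cylinder at (13.5, 0.5) is not intersected at this z (z outside [2, 19]); Combining (union): only the r=8.5 cylinder at (13.5, -3.5) is present, so the union is just that shape — area = 187.71 mm²; the 19×22.5 cube at (5.5, 15) contributes its full rectangle (area 427.50 mm²); Subtracting the remaining from the first: starting from the result so far (187.71 mm²), the 19×22.5 cube at (5.5, 15) misses the remaining region (no effect) — area = 187.71 mm²; (rotated 50° about Z; rotation is an isometry so areas/perimeters/island counts are preserved). Checking containment: the cross-section at z = 20 is a subset of the cross-section at z = 18.25.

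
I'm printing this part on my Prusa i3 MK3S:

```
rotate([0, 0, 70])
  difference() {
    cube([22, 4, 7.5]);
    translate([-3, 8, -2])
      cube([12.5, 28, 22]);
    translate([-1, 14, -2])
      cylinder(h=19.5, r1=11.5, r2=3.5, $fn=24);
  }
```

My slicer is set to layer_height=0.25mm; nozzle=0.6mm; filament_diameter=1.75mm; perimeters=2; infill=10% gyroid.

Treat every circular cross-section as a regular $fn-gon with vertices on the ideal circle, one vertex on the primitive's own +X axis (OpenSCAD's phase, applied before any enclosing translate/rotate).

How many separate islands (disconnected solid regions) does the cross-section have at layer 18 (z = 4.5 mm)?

At z = 4.5 mm: the cube is present — its section is the full 22×4 rectangle; the 12.5×28 cube at (-3, 8) contributes its full rectangle; the cone at (-1, 14): at t=0.333 of its height the radius interpolates to r₁+(r₂−r₁)t = 8.833, giving a regular 24-gon of that circumradius; After the difference (first − rest): starting from the 22×4 cube, the 12.5×28 cube at (-3, 8) misses the remaining region (no effect); the cone at (-1, 14) misses the remaining region (no effect) — 1 connected region; (rotated 70° about Z; rotation is an isometry so areas/perimeters/island counts are preserved). Overall, the cross-section is a single solid region. Island count = 1.

1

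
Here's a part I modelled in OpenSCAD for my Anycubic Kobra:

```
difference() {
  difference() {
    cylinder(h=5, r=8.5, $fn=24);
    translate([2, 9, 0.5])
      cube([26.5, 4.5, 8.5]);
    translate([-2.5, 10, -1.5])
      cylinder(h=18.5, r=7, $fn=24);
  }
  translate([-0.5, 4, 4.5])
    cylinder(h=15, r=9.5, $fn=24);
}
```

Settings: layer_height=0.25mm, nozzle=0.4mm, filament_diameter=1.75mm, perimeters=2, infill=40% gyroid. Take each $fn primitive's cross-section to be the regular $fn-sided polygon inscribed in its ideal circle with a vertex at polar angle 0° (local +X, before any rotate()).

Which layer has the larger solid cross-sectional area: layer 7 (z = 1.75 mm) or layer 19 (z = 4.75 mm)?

Layer 7 (z = 1.75): the r=8.5 cylinder gives a regular 24-gon of circumradius 8.5 (constant along its height) (area = (24/2)·8.500²·sin(360°/24) = 224.40 mm²); the 26.5×4.5 cube at (2, 9) contributes its full rectangle (area 119.25 mm²); the cylinder at (-2.5, 10): section is a regular 24-gon, circumradius r=7 (area = (24/2)·7.000²·sin(360°/24) = 152.19 mm²); Subtracting the remaining from the first: starting from the r=8.5 cylinder (224.40 mm²), the 26.5×4.5 cube at (2, 9) misses the remaining region (no effect); the r=7 cylinder at (-2.5, 10) partially overlaps it — only the 40.16 mm² overlap (of its 152.19 mm²) is removed, clipping the outline — area = 184.24 mm²; the cylinder at (-0.5, 4) is absent (z outside [4.5, 19.5]); Subtracting the remaining from the first: none of the subtracted shapes is present at this height, so the result so far is unchanged — area = 184.24 mm². So its area = 184.24 mm². Layer 19 (z = 4.75): the r=8.5 cylinder contributes a regular 24-gon of circumradius 8.5 (area = (24/2)·8.500²·sin(360°/24) = 224.40 mm²); the cube at (2, 9) is present — its section is the full 26.5×4.5 rectangle (area 119.25 mm²); the cylinder at (-2.5, 10): section is a regular 24-gon, circumradius r=7 (area = (24/2)·7.000²·sin(360°/24) = 152.19 mm²); Taking the first minus the rest: starting from the r=8.5 cylinder (224.40 mm²), the 26.5×4.5 cube at (2, 9) misses the remaining region (no effect); the r=7 cylinder at (-2.5, 10) partially overlaps it — only the 40.16 mm² overlap (of its 152.19 mm²) is removed, clipping the outline — area = 184.24 mm²; the cylinder at (-0.5, 4): section is a regular 24-gon, circumradius r=9.5 (area = (24/2)·9.500²·sin(360°/24) = 280.30 mm²); Subtracting the remaining from the first: starting from the result so far (184.24 mm²), the r=9.5 cylinder at (-0.5, 4) partially overlaps it — only the 138.37 mm² overlap (of its 280.30 mm²) is removed, clipping the outline — area = 45.87 mm². So its area = 45.87 mm². Layer 7 is larger (184.24 vs 45.87 mm²).

layer 7 (z = 1.75 mm)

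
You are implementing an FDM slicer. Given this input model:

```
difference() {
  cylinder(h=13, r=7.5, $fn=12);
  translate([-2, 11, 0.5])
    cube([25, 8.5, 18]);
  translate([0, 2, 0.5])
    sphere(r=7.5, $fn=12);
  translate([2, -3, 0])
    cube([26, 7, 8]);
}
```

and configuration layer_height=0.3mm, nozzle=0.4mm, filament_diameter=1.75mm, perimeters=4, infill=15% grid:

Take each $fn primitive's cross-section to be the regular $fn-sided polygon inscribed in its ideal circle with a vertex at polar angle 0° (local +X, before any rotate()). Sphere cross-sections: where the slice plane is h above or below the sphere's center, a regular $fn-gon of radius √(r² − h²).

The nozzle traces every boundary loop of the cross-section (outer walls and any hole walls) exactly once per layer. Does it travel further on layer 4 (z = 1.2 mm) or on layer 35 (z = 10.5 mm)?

Layer 4 (z = 1.2): the r=7.5 cylinder contributes a regular 12-gon of circumradius 7.5 (perimeter = 2·12·7.500·sin(180°/12) = 46.59 mm); the cube at (-2, 11) is present — its section is the full 25×8.5 rectangle (perimeter 67.00 mm); the r=7.5 sphere at (0, 2) contributes a regular 12-gon of circumradius √(7.5²−0.7²) = 7.467 (perimeter = 2·12·7.467·sin(180°/12) = 46.38 mm); the cube at (2, -3) (footprint 26×7) is included at this height (perimeter 66.00 mm); Taking the first minus the rest: starting from the r=7.5 cylinder, the 25×8.5 cube at (-2, 11) misses the remaining region (no effect); the r=7.5 sphere at (0, 2) partially overlaps it — only the 138.61 mm² overlap (of its 167.28 mm²) is removed, clipping the outline; the 26×7 cube at (2, -3) partially overlaps it — only the 2.59 mm² overlap (of its 182.00 mm²) is removed, clipping the outline — boundary = 39.35 mm. So its perimeter = 39.35 mm. Layer 35 (z = 10.5): the r=7.5 cylinder contributes a regular 12-gon of circumradius 7.5 (perimeter = 2·12·7.500·sin(180°/12) = 46.59 mm); the 25×8.5 cube at (-2, 11) contributes its full rectangle (perimeter 67.00 mm); the sphere at (0, 2) does not reach this height (|z−center|=10.000 > r=7.5); the cube at (2, -3) is absent (z outside [0, 8]); Subtracting the remaining from the first: starting from the r=7.5 cylinder, the 25×8.5 cube at (-2, 11) misses the remaining region (no effect) — boundary = 46.59 mm. So its perimeter = 46.59 mm. Layer 35 is larger (46.59 vs 39.35 mm).

layer 35 (z = 10.5 mm)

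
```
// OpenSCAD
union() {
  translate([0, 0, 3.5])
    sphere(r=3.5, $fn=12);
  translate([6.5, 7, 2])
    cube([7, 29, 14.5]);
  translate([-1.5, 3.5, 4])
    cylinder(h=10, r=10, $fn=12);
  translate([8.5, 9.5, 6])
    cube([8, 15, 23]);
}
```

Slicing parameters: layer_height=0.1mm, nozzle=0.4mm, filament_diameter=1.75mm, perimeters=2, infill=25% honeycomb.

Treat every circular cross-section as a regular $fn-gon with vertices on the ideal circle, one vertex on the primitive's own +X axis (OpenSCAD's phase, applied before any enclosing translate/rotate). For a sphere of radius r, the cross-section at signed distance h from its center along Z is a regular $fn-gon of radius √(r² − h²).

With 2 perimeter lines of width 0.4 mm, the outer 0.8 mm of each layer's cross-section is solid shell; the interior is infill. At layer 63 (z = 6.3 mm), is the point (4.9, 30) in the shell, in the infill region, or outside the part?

At z = 6.3 mm: the sphere: section is a regular 12-gon, circumradius = √(r²−h²) = √(3.5²−2.8²) = 2.100; the cube at (6.5, 7) (footprint 7×29) is included at this height; the r=10 cylinder at (-1.5, 3.5) gives a regular 12-gon of circumradius 10 (constant along its height); the cube at (8.5, 9.5) (footprint 8×15) is included at this height; Taking the union: the regions partially overlap (shared area 89.74 mm²), so overlapping operands fuse into one piece — 1 connected region. Overall, the cross-section is a single solid region. The nearest boundary edge runs (6.50, 9.16)→(6.50, 36.00); distance from the point to it = 1.60 mm. The point is not inside any of the regions above, so it lies outside the cross-section (1.60 mm from the nearest boundary).

outside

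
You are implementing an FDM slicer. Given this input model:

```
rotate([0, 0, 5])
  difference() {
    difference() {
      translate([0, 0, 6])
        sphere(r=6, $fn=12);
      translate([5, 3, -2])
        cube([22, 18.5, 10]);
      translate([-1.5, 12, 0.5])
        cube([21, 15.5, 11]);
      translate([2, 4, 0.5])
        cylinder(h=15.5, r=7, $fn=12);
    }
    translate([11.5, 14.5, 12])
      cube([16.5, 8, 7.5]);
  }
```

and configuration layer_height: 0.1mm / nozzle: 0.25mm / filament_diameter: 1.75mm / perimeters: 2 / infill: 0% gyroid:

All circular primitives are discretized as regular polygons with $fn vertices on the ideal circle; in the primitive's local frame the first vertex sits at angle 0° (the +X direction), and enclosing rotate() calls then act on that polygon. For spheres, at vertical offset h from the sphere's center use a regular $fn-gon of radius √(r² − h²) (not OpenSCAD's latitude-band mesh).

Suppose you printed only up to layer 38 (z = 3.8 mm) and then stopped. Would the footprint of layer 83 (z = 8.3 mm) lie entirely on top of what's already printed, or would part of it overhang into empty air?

Compare the two slices. At z = 3.8: the sphere: section is a regular 12-gon, circumradius = √(r²−h²) = √(6²−2.2²) = 5.582 (area = (12/2)·5.582²·sin(360°/12) = 93.48 mm²); the 22×18.5 cube at (5, 3) contributes its full rectangle (area 407.00 mm²); the cube at (-1.5, 12) (footprint 21×15.5) is included at this height (area 325.50 mm²); the r=7 cylinder at (2, 4) gives a regular 12-gon of circumradius 7 (constant along its height) (area = (12/2)·7.000²·sin(360°/12) = 147.00 mm²); Taking the first minus the rest: starting from the r=6 sphere (93.48 mm²), the 22×18.5 cube at (5, 3) misses the remaining region (no effect); the 21×15.5 cube at (-1.5, 12) misses the remaining region (no effect); the r=7 cylinder at (2, 4) partially overlaps it — only the 63.52 mm² overlap (of its 147.00 mm²) is removed, clipping the outline — area = 29.96 mm²; the cube at (11.5, 14.5) does not reach this height (z outside [12, 19.5]); Taking the first minus the rest: none of the subtracted shapes is present at this height, so the result so far is unchanged — area = 29.96 mm²; (whole slice rotated 5° about Z — lengths, areas and connectivity unchanged). At z = 8.3: the sphere: section is a regular 12-gon, circumradius = √(r²−h²) = √(6²−2.3²) = 5.542 (area = (12/2)·5.542²·sin(360°/12) = 92.13 mm²); the cube at (5, 3) is absent (z outside [-2, 8]); the cube at (-1.5, 12) is present — its section is the full 21×15.5 rectangle (area 325.50 mm²); the r=7 cylinder at (2, 4) contributes a regular 12-gon of circumradius 7 (area = (12/2)·7.000²·sin(360°/12) = 147.00 mm²); After the difference (first − rest): starting from the r=6 sphere (92.13 mm²), the 21×15.5 cube at (-1.5, 12) misses the remaining region (no effect); the r=7 cylinder at (2, 4) partially overlaps it — only the 62.88 mm² overlap (of its 147.00 mm²) is removed, clipping the outline — area = 29.25 mm²; the cube at (11.5, 14.5) is absent (z outside [12, 19.5]); Subtracting the remaining from the first: none of the subtracted shapes is present at this height, so the result so far is unchanged — area = 29.25 mm²; (whole slice rotated 5° about Z — lengths, areas and connectivity unchanged). Checking containment: the cross-section at z = 8.3 is a subset of the cross-section at z = 3.8.

entirely on top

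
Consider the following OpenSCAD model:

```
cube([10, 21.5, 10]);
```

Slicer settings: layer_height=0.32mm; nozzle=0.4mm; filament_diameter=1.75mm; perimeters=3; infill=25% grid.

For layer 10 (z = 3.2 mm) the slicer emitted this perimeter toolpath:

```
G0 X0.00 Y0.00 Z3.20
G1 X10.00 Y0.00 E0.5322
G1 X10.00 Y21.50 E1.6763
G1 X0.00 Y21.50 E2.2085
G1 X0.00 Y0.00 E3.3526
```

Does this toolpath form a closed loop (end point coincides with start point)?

yes

Start point (G0): (0.00, 0.00). End point (last G1): the path returns to the start — closed.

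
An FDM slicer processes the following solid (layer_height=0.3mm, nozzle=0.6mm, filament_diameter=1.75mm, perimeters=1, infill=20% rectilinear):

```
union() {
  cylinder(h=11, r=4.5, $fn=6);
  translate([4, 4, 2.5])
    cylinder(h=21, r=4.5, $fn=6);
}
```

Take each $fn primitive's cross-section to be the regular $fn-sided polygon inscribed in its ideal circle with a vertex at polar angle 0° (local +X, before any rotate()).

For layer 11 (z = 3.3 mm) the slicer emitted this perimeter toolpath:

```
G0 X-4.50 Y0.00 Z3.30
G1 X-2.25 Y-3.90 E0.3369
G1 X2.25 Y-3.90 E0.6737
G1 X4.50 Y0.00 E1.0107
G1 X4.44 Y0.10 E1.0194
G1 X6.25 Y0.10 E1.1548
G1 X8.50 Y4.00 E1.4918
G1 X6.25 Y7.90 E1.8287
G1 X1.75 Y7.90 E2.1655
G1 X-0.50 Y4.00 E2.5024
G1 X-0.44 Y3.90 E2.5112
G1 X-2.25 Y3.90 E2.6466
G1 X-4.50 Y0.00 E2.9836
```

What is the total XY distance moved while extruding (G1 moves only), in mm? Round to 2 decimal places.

Sum the Euclidean lengths of each G1 segment: total = 39.87 mm.

39.87 mm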